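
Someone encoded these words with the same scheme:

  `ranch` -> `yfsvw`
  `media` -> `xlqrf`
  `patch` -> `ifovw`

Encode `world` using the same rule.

znycq

r(17)→y(24) and a(0)→f(5) fit y≡21x+5 (mod 26); the inverse of 21 mod 26 is 5. Treating letters as 0–25, the rule is x ↦ 21x + 5 (mod 26).
On world: w(22)→21·22+5≡25=z; o(14)→21·14+5≡13=n; r(17)→21·17+5≡24=y; l(11)→21·11+5≡2=c; d(3)→21·3+5≡16=q (all mod 26).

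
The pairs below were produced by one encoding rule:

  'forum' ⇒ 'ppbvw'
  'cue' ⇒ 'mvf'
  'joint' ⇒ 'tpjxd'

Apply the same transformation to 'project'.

The shift depends on letter class: consonant f→p is +10, but vowel o→p is +1. The rule splits by letter class: vowels +1, consonants +10.
On project: p(cons)+10=z, r(cons)+10=b, o(vowel)+1=p, j(cons)+10=t, e(vowel)+1=f, c(cons)+10=m, t(cons)+10=d.

zbptfmd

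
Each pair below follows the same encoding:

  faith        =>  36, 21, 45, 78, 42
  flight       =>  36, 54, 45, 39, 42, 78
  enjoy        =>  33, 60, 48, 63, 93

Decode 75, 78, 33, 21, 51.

f(#6)→36 and a(#1)→21: differences scale by 3, so n = 3·pos + 18. Each letter becomes 3×(its alphabet position, a=1..z=26) + 18.
Undoing it on 75, 78, 33, 21, 51: 75→(75−18)÷3=19=s, 78→(78−18)÷3=20=t, 33→(33−18)÷3=5=e, 21→(21−18)÷3=1=a, 51→(51−18)÷3=11=k.

steak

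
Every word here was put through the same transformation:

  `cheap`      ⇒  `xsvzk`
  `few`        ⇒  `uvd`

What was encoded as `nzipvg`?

Each pair mirrors across the alphabet (c↔x, h↔s, e↔v): positions sum to 25. Letters are reflected about the middle of the alphabet (position → 25−position): Atbash.
Decoding nzipvg: n↔m, z↔a, i↔r, p↔k, v↔e, g↔t.

market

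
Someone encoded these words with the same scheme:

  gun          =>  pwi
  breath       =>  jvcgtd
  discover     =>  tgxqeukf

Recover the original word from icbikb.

zigzag

The output letters match the input read backwards, each shifted +2: gun reversed is nug. The word is reversed, then every letter is shifted forward by 2.
Reversing it on icbikb: shift back: i−2=g, c−2=a, b−2=z, i−2=g, k−2=i, b−2=z → gazgiz; then reverse → zigzag.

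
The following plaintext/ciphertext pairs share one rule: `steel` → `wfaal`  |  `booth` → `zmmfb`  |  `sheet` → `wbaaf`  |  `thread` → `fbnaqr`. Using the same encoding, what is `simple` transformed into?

wkuvla

Treating letters as 0–25, the rule is x ↦ 9x + 16 (mod 26).
On simple: s(18)→9·18+16≡22=w; i(8)→9·8+16≡10=k; m(12)→9·12+16≡20=u; p(15)→9·15+16≡21=v; l(11)→9·11+16≡11=l; e(4)→9·4+16≡0=a (all mod 26).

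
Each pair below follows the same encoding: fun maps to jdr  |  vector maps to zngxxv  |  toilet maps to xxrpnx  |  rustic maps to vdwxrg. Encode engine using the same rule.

The shift depends on letter class: consonant f→j is +4, but vowel u→d is +9. Two shifts are in play — +9 for a/e/i/o/u, +4 for every other letter.
On engine: e(vowel)+9=n, n(cons)+4=r, g(cons)+4=k, i(vowel)+9=r, n(cons)+4=r, e(vowel)+9=n.

nrkrrn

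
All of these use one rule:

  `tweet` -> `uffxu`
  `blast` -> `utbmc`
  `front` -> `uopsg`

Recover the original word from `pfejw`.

video

The output letters match the input read backwards, each shifted +1: tweet reversed is teewt. The word is reversed, then every letter is shifted forward by 1.
Decoding pfejw: shift back: p−1=o, f−1=e, e−1=d, j−1=i, w−1=v → oediv; then reverse → video.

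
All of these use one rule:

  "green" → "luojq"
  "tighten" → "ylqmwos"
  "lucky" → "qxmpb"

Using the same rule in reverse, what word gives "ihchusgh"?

Shifts by position in green: pos 0: g→l (+5), pos 1: r→u (+3), pos 2: e→o (+10), pos 3: e→j (+5), pos 4: n→q (+3) — repeating every 3. The shifts repeat in a cycle of length 3: positions 0,1,… shift by +5, +3, +10, then the pattern repeats.
Decoding ihchusgh: i−5=d, h−3=e, c−10=s, h−5=c, u−3=r, s−10=i, g−5=b, h−3=e.

describe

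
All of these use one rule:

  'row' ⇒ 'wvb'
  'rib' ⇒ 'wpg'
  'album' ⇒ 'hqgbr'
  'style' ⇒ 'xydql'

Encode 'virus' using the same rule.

apwbx

The shift depends on letter class: consonant r→w is +5, but vowel o→v is +7. Vowels shift forward by 7 and consonants shift forward by 5.
Applying it to virus: v(cons)+5=a, i(vowel)+7=p, r(cons)+5=w, u(vowel)+7=b, s(cons)+5=x.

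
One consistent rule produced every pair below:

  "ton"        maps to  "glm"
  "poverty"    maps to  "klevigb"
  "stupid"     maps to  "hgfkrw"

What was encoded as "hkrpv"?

Each pair mirrors across the alphabet (t↔g, o↔l, n↔m): positions sum to 25. Each letter is replaced by its mirror in the alphabet: a↔z, b↔y, c↔x, and so on (the Atbash cipher).
Reversing it on hkrpv: h↔s, k↔p, r↔i, p↔k, v↔e.

spike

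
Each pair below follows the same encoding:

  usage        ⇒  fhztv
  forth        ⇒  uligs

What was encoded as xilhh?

cross

Each pair mirrors across the alphabet (u↔f, s↔h, a↔z): positions sum to 25. This is the alphabet-reversal cipher (Atbash): a becomes z, b becomes y, etc.
Undoing it on xilhh: x↔c, i↔r, l↔o, h↔s, h↔s.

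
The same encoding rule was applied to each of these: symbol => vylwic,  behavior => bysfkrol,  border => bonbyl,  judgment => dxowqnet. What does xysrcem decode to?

cushion

The output letters match the input read backwards, each shifted +10: symbol reversed is lobmys. The word is reversed, then every letter is shifted forward by 10.
Decoding xysrcem: shift back: x−10=n, y−10=o, s−10=i, r−10=h, c−10=s, e−10=u, m−10=c → noihsuc; then reverse → cushion.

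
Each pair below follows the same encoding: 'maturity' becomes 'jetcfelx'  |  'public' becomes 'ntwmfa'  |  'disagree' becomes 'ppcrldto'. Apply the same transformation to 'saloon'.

yzzwld

The output letters match the input read backwards, each shifted +11: maturity reversed is ytirutam. Read the word backwards and shift each letter +11.
For saloon: reverse → noolas; then shift: n+11=y, o+11=z, o+11=z, l+11=w, a+11=l, s+11=d.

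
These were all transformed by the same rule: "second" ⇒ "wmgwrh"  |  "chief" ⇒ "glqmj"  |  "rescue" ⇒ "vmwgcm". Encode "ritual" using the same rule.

vqxcip

Vowels shift forward by 8 and consonants shift forward by 4.
On ritual: r(cons)+4=v, i(vowel)+8=q, t(cons)+4=x, u(vowel)+8=c, a(vowel)+8=i, l(cons)+4=p.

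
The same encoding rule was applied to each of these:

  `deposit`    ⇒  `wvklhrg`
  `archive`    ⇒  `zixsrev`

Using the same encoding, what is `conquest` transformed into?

This is the alphabet-reversal cipher (Atbash): a becomes z, b becomes y, etc.
On conquest: c↔x, o↔l, n↔m, q↔j, u↔f, e↔v, s↔h, t↔g.

xlmjfvhg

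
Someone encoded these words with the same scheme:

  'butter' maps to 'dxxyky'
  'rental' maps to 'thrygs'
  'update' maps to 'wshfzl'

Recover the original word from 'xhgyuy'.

In butter: b→d is +2, u→x is +3, t→x is +4, t→y is +5 — the shift increases by 1 each position. Letter i (0-indexed) is shifted by i+2, so successive shifts are 2, 3, 4, ….
Undoing it on xhgyuy: x−2=v, h−3=e, g−4=c, y−5=t, u−6=o, y−7=r.

vector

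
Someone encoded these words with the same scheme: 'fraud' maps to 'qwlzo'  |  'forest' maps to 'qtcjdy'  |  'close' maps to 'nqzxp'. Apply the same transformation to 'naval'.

yfgfw

The shifts repeat in a cycle of length 2: positions 0,1,… shift by +11, +5, then the pattern repeats.
For naval: n+11=y, a+5=f, v+11=g, a+5=f, l+11=w.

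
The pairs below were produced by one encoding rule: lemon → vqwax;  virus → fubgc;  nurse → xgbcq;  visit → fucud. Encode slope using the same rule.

The shift depends on letter class: consonant l→v is +10, but vowel e→q is +12. Vowels shift forward by 12 and consonants shift forward by 10.
On slope: s(cons)+10=c, l(cons)+10=v, o(vowel)+12=a, p(cons)+10=z, e(vowel)+12=q.

cvazq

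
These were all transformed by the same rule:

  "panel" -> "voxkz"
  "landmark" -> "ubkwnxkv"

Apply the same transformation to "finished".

norcsxsp

The output letters match the input read backwards, each shifted +10: panel reversed is lenap. Read the word backwards and shift each letter +10.
For finished: reverse → dehsinif; then shift: d+10=n, e+10=o, h+10=r, s+10=c, i+10=s, n+10=x, i+10=s, f+10=p.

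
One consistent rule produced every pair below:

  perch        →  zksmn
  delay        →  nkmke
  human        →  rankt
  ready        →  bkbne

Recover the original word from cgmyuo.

saloon

A repeating key of period 3 is used — shifts +10, +6, +1 over and over.
Decoding cgmyuo: c−10=s, g−6=a, m−1=l, y−10=o, u−6=o, o−1=n.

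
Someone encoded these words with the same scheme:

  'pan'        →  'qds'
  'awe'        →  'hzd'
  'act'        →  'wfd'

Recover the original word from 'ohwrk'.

hotel

The output letters match the input read backwards, each shifted +3: pan reversed is nap. Read the word backwards and shift each letter +3.
Decoding ohwrk: shift back: o−3=l, h−3=e, w−3=t, r−3=o, k−3=h → letoh; then reverse → hotel.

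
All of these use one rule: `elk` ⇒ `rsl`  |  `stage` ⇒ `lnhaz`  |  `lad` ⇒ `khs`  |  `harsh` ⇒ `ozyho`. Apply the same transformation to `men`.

The output letters match the input read backwards, each shifted +7: elk reversed is kle. Two steps: reverse the string, then apply a Caesar shift of +7.
On men: reverse → nem; then shift: n+7=u, e+7=l, m+7=t.

ult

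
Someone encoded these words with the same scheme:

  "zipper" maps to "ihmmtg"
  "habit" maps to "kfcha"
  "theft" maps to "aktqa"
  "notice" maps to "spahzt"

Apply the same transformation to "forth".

qpgak

This is an affine cipher: with a=0,…,z=25, each position x becomes (23x+5) mod 26.
Applying it to forth: f(5)→23·5+5≡16=q; o(14)→23·14+5≡15=p; r(17)→23·17+5≡6=g; t(19)→23·19+5≡0=a; h(7)→23·7+5≡10=k (all mod 26).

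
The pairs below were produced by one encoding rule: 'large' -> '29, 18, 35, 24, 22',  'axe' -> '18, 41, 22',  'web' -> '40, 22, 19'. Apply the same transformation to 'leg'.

29, 22, 24

The number is (letter's place in the alphabet, a=1) + 17.
For leg: l=12→29, e=5→22, g=7→24.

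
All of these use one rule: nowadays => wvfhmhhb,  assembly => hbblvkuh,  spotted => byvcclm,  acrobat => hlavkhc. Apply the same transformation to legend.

The shift depends on letter class: consonant n→w is +9, but vowel o→v is +7. Two shifts are in play — +7 for a/e/i/o/u, +9 for every other letter.
For legend: l(cons)+9=u, e(vowel)+7=l, g(cons)+9=p, e(vowel)+7=l, n(cons)+9=w, d(cons)+9=m.

ulplwm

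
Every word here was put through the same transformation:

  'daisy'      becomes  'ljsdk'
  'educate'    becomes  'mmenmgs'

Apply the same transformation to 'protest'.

xayeqfh

Letter i (0-indexed) is shifted by i+8, so successive shifts are 8, 9, 10, ….
For protest: p+8=x, r+9=a, o+10=y, t+11=e, e+12=q, s+13=f, t+14=h.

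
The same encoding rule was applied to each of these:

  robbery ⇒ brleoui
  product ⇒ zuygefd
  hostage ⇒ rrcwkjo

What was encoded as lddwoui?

Shifts by position in robbery: pos 0: r→b (+10), pos 1: o→r (+3), pos 2: b→l (+10), pos 3: b→e (+3) — repeating every 2. The shifts repeat in a cycle of length 2: positions 0,1,… shift by +10, +3, then the pattern repeats.
Undoing it on lddwoui: l−10=b, d−3=a, d−10=t, w−3=t, o−10=e, u−3=r, i−10=y.

battery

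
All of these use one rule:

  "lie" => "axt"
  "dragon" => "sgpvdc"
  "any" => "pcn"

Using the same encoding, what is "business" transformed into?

qjhxcthh

Each letter is shifted forward by 15 in the alphabet (a Caesar shift of +15).
Applying it to business: b+15=q, u+15=j, s+15=h, i+15=x, n+15=c, e+15=t, s+15=h, s+15=h.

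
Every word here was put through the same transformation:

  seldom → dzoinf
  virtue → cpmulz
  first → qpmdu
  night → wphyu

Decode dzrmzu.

secret

s(18)→d(3) and e(4)→z(25) fit y≡17x+9 (mod 26); the inverse of 17 mod 26 is 23. This is an affine cipher: with a=0,…,z=25, each position x becomes (17x+9) mod 26.
Decoding dzrmzu: d(3)→23·(3−9)≡18=s; z(25)→23·(25−9)≡4=e; r(17)→23·(17−9)≡2=c; m(12)→23·(12−9)≡17=r; z(25)→23·(25−9)≡4=e; u(20)→23·(20−9)≡19=t (all mod 26).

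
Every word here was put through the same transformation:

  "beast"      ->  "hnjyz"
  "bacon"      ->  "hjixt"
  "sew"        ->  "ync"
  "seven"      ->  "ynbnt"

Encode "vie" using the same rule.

The shift depends on letter class: consonant b→h is +6, but vowel e→n is +9. The rule splits by letter class: vowels +9, consonants +6.
On vie: v(cons)+6=b, i(vowel)+9=r, e(vowel)+9=n.

brn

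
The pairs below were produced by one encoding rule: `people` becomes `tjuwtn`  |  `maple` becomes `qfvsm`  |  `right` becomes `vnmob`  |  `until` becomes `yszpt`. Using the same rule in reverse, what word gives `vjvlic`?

repeat

Letter i (0-indexed) is shifted by i+4, so successive shifts are 4, 5, 6, ….
Reversing it on vjvlic: v−4=r, j−5=e, v−6=p, l−7=e, i−8=a, c−9=t.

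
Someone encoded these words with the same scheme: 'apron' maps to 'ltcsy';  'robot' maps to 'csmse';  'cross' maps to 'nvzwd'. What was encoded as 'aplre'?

plant

Shifts by position in apron: pos 0: a→l (+11), pos 1: p→t (+4), pos 2: r→c (+11), pos 3: o→s (+4) — repeating every 2. It's a Vigenère-style cipher with numeric key [11,4]: position i shifts by key[i mod 2].
Decoding aplre: a−11=p, p−4=l, l−11=a, r−4=n, e−11=t.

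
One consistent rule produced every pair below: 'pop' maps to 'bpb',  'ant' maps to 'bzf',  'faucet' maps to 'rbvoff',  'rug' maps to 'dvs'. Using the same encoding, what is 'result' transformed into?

dfevxf

The shift depends on letter class: consonant p→b is +12, but vowel o→p is +1. Vowels shift forward by 1 and consonants shift forward by 12.
Applying it to result: r(cons)+12=d, e(vowel)+1=f, s(cons)+12=e, u(vowel)+1=v, l(cons)+12=x, t(cons)+12=f.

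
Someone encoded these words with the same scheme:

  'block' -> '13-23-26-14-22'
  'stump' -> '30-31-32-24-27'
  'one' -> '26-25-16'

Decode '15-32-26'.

duo

b is letter #2 and maps to 13: an offset of 11. The number is (letter's place in the alphabet, a=1) + 11.
Undoing it on 15-32-26: 15→(15−11)÷1=4=d, 32→(32−11)÷1=21=u, 26→(26−11)÷1=15=o.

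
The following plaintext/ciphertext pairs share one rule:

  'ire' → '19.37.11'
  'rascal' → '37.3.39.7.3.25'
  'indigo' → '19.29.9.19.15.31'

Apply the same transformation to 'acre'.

i(#9)→19 and r(#18)→37: differences scale by 2, so n = 2·pos + 1. The formula is n = 2×(alphabet index, a=1) + 1.
For acre: a=1→3, c=3→7, r=18→37, e=5→11.

3.7.37.11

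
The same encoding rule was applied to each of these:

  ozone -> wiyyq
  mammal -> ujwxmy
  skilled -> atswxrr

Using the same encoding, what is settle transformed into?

andexr

In ozone: o→w is +8, z→i is +9, o→y is +10, n→y is +11 — the shift increases by 1 each position. Each letter shifts forward by (position + 8), i.e. 8, 9, 10, … — the shift grows by one for each successive letter.
Applying it to settle: s+8=a, e+9=n, t+10=d, t+11=e, l+12=x, e+13=r.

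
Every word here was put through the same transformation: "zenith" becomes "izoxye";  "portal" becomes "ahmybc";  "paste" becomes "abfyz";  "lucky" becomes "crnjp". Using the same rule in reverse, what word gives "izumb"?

z(25)→i(8) and e(4)→z(25) fit y≡19x+1 (mod 26); the inverse of 19 mod 26 is 11. Treating letters as 0–25, the rule is x ↦ 19x + 1 (mod 26).
Reversing it on izumb: i(8)→11·(8−1)≡25=z; z(25)→11·(25−1)≡4=e; u(20)→11·(20−1)≡1=b; m(12)→11·(12−1)≡17=r; b(1)→11·(1−1)≡0=a (all mod 26).

zebra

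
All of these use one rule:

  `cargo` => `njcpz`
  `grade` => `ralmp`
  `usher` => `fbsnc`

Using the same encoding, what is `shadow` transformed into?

dqlmzf

A repeating key of period 2 is used — shifts +11, +9 over and over.
For shadow: s+11=d, h+9=q, a+11=l, d+9=m, o+11=z, w+9=f.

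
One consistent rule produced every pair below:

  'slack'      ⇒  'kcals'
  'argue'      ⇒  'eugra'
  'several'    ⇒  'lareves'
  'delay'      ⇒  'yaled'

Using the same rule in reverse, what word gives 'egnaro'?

orange

The output letters match the input read backwards: slack reversed is kcals. The word is simply reversed.
Undoing it on egnaro: then reverse → orange.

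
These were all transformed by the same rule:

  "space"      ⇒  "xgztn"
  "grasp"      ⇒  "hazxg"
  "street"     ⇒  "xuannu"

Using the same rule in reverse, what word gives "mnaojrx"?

nervous

Treating letters as 0–25, the rule is x ↦ 23x + 25 (mod 26).
Undoing it on mnaojrx: m(12)→17·(12−25)≡13=n; n(13)→17·(13−25)≡4=e; a(0)→17·(0−25)≡17=r; o(14)→17·(14−25)≡21=v; j(9)→17·(9−25)≡14=o; r(17)→17·(17−25)≡20=u; x(23)→17·(23−25)≡18=s (all mod 26).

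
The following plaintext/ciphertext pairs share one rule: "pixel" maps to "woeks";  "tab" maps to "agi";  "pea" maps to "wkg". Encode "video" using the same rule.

cokku

The shift depends on letter class: consonant p→w is +7, but vowel i→o is +6. The rule splits by letter class: vowels +6, consonants +7.
Applying it to video: v(cons)+7=c, i(vowel)+6=o, d(cons)+7=k, e(vowel)+6=k, o(vowel)+6=u.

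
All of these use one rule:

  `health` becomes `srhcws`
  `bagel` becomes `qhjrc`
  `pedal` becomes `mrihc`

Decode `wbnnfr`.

h(7)→s(18) and e(4)→r(17) fit y≡9x+7 (mod 26); the inverse of 9 mod 26 is 3. Each letter's alphabet position (a=0..z=25) is mapped through 9·x+7 mod 26 — an affine cipher.
Undoing it on wbnnfr: w(22)→3·(22−7)≡19=t; b(1)→3·(1−7)≡8=i; n(13)→3·(13−7)≡18=s; n(13)→3·(13−7)≡18=s; f(5)→3·(5−7)≡20=u; r(17)→3·(17−7)≡4=e (all mod 26).

tissue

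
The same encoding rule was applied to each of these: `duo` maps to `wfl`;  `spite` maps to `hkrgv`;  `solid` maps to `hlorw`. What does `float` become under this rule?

This is the alphabet-reversal cipher (Atbash): a becomes z, b becomes y, etc.
On float: f↔u, l↔o, o↔l, a↔z, t↔g.

uolzg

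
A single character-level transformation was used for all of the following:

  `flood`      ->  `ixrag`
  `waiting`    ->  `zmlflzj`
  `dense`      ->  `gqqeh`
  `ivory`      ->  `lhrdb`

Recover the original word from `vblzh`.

Shifts by position in flood: pos 0: f→i (+3), pos 1: l→x (+12), pos 2: o→r (+3), pos 3: o→a (+12) — repeating every 2. The shifts repeat in a cycle of length 2: positions 0,1,… shift by +3, +12, then the pattern repeats.
Decoding vblzh: v−3=s, b−12=p, l−3=i, z−12=n, h−3=e.

spine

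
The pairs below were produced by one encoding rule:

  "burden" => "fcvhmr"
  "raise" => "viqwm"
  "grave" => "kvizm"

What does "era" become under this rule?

mvi

The shift depends on letter class: consonant b→f is +4, but vowel u→c is +8. Two shifts are in play — +8 for a/e/i/o/u, +4 for every other letter.
Applying it to era: e(vowel)+8=m, r(cons)+4=v, a(vowel)+8=i.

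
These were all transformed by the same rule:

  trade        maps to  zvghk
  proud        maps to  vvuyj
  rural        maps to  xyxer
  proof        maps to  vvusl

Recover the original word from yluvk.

Shifts by position in trade: pos 0: t→z (+6), pos 1: r→v (+4), pos 2: a→g (+6), pos 3: d→h (+4) — repeating every 2. The shifts repeat in a cycle of length 2: positions 0,1,… shift by +6, +4, then the pattern repeats.
Undoing it on yluvk: y−6=s, l−4=h, u−6=o, v−4=r, k−6=e.

shore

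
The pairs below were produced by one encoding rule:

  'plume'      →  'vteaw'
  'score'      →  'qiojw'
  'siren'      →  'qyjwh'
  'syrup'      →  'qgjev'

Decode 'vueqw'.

p(15)→v(21) and l(11)→t(19) fit y≡7x+20 (mod 26); the inverse of 7 mod 26 is 15. Each letter's alphabet position (a=0..z=25) is mapped through 7·x+20 mod 26 — an affine cipher.
Undoing it on vueqw: v(21)→15·(21−20)≡15=p; u(20)→15·(20−20)≡0=a; e(4)→15·(4−20)≡20=u; q(16)→15·(16−20)≡18=s; w(22)→15·(22−20)≡4=e (all mod 26).

pause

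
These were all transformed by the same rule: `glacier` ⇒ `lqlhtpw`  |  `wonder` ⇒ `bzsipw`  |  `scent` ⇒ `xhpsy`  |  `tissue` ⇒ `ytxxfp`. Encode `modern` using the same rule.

The shift depends on letter class: consonant g→l is +5, but vowel a→l is +11. The rule splits by letter class: vowels +11, consonants +5.
Applying it to modern: m(cons)+5=r, o(vowel)+11=z, d(cons)+5=i, e(vowel)+11=p, r(cons)+5=w, n(cons)+5=s.

rzipws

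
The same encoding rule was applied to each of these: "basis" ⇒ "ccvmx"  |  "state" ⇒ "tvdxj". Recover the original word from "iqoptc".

In basis: b→c is +1, a→c is +2, s→v is +3, i→m is +4 — the shift increases by 1 each position. Each letter shifts forward by (position + 1), i.e. 1, 2, 3, … — the shift grows by one for each successive letter.
Decoding iqoptc: i−1=h, q−2=o, o−3=l, p−4=l, t−5=o, c−6=w.

hollow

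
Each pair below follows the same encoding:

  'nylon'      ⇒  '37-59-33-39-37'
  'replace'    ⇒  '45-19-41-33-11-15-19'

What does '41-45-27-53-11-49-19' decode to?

private

n(#14)→37 and y(#25)→59: differences scale by 2, so n = 2·pos + 9. With a=1..z=26, the number is 2·pos + 9.
Decoding 41-45-27-53-11-49-19: 41→(41−9)÷2=16=p, 45→(45−9)÷2=18=r, 27→(27−9)÷2=9=i, 53→(53−9)÷2=22=v, 11→(11−9)÷2=1=a, 49→(49−9)÷2=20=t, 19→(19−9)÷2=5=e.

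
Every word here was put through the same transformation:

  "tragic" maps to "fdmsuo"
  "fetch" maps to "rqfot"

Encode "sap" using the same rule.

Compare letters: t→f is +12, r→d is +12, a→m is +12 — a constant shift. It's a constant shift of +12 (ROT12).
On sap: s+12=e, a+12=m, p+12=b.

emb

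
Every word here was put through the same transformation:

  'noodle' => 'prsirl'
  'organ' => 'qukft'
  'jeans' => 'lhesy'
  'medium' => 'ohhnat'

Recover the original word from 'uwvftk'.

strand

Letter i (0-indexed) is shifted by i+2, so successive shifts are 2, 3, 4, ….
Undoing it on uwvftk: u−2=s, w−3=t, v−4=r, f−5=a, t−6=n, k−7=d.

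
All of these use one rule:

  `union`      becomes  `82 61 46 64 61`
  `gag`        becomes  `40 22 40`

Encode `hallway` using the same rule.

43 22 55 55 88 22 94

The formula is n = 3×(alphabet index, a=1) + 19.
Applying it to hallway: h=8→43, a=1→22, l=12→55, l=12→55, w=23→88, a=1→22, y=25→94.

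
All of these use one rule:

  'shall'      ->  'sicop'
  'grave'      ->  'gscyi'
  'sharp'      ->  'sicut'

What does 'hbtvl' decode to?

In shall: s→s is +0, h→i is +1, a→c is +2, l→o is +3 — the shift increases by 1 each position. Letter i (0-indexed) is shifted by i+0, so successive shifts are 0, 1, 2, ….
Undoing it on hbtvl: h−0=h, b−1=a, t−2=r, v−3=s, l−4=h.

harsh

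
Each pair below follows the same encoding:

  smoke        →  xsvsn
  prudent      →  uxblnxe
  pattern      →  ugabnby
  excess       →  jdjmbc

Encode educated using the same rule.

The shift increases by 1 at each position, starting from +5: 5, 6, 7, ….
Applying it to educated: e+5=j, d+6=j, u+7=b, c+8=k, a+9=j, t+10=d, e+11=p, d+12=p.

jjbkjdpp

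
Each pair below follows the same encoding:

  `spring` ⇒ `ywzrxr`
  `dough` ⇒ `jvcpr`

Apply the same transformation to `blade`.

hsimo

In spring: s→y is +6, p→w is +7, r→z is +8, i→r is +9 — the shift increases by 1 each position. Letter i (0-indexed) is shifted by i+6, so successive shifts are 6, 7, 8, ….
On blade: b+6=h, l+7=s, a+8=i, d+9=m, e+10=o.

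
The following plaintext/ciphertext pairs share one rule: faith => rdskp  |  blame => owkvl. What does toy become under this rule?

iyd

The word is reversed, then every letter is shifted forward by 10.
For toy: reverse → yot; then shift: y+10=i, o+10=y, t+10=d.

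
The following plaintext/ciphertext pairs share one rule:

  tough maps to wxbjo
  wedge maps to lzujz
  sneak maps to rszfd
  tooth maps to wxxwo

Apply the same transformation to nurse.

sbmrz

t(19)→w(22) and o(14)→x(23) fit y≡5x+5 (mod 26); the inverse of 5 mod 26 is 21. Treating letters as 0–25, the rule is x ↦ 5x + 5 (mod 26).
Applying it to nurse: n(13)→5·13+5≡18=s; u(20)→5·20+5≡1=b; r(17)→5·17+5≡12=m; s(18)→5·18+5≡17=r; e(4)→5·4+5≡25=z (all mod 26).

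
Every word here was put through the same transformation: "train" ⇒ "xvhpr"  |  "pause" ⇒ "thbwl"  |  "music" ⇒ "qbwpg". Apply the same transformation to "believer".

The shift depends on letter class: consonant t→x is +4, but vowel a→h is +7. Vowels shift forward by 7 and consonants shift forward by 4.
Applying it to believer: b(cons)+4=f, e(vowel)+7=l, l(cons)+4=p, i(vowel)+7=p, e(vowel)+7=l, v(cons)+4=z, e(vowel)+7=l, r(cons)+4=v.

flpplzlv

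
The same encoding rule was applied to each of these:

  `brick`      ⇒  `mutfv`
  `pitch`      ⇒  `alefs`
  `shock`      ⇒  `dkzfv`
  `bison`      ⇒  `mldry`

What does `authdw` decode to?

priest

Shifts by position in brick: pos 0: b→m (+11), pos 1: r→u (+3), pos 2: i→t (+11), pos 3: c→f (+3) — repeating every 2. It's a Vigenère-style cipher with numeric key [11,3]: position i shifts by key[i mod 2].
Reversing it on authdw: a−11=p, u−3=r, t−11=i, h−3=e, d−11=s, w−3=t.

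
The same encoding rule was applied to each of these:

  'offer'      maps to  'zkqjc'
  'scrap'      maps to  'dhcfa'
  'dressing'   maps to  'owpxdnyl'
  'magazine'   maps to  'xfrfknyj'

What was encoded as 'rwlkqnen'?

graffiti

Shifts by position in offer: pos 0: o→z (+11), pos 1: f→k (+5), pos 2: f→q (+11), pos 3: e→j (+5) — repeating every 2. A repeating key of period 2 is used — shifts +11, +5 over and over.
Decoding rwlkqnen: r−11=g, w−5=r, l−11=a, k−5=f, q−11=f, n−5=i, e−11=t, n−5=i.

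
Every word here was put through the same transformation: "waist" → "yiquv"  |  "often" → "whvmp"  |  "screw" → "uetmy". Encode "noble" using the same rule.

The shift depends on letter class: consonant w→y is +2, but vowel a→i is +8. The rule splits by letter class: vowels +8, consonants +2.
On noble: n(cons)+2=p, o(vowel)+8=w, b(cons)+2=d, l(cons)+2=n, e(vowel)+8=m.

pwdnm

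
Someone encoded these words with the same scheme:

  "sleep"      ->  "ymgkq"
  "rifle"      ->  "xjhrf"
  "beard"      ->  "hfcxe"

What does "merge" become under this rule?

sftmf

Shifts by position in sleep: pos 0: s→y (+6), pos 1: l→m (+1), pos 2: e→g (+2), pos 3: e→k (+6), pos 4: p→q (+1) — repeating every 3. The shifts repeat in a cycle of length 3: positions 0,1,… shift by +6, +1, +2, then the pattern repeats.
For merge: m+6=s, e+1=f, r+2=t, g+6=m, e+1=f.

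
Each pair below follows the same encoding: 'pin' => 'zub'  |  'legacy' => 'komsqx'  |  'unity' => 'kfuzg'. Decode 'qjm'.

axe

The output letters match the input read backwards, each shifted +12: pin reversed is nip. The word is reversed, then every letter is shifted forward by 12.
Reversing it on qjm: shift back: q−12=e, j−12=x, m−12=a → exa; then reverse → axe.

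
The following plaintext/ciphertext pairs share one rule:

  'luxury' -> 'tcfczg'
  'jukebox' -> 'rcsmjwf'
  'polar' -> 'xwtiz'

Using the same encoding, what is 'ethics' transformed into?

Compare letters: l→t is +8, u→c is +8, x→f is +8 — a constant shift. This is a Caesar cipher with shift 8.
On ethics: e+8=m, t+8=b, h+8=p, i+8=q, c+8=k, s+8=a.

mbpqka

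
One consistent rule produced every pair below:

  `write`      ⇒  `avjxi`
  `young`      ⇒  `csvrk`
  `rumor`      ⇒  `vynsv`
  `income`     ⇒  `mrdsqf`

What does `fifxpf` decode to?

Shifts by position in write: pos 0: w→a (+4), pos 1: r→v (+4), pos 2: i→j (+1), pos 3: t→x (+4), pos 4: e→i (+4) — repeating every 3. It's a Vigenère-style cipher with numeric key [4,4,1]: position i shifts by key[i mod 3].
Undoing it on fifxpf: f−4=b, i−4=e, f−1=e, x−4=t, p−4=l, f−1=e.

beetle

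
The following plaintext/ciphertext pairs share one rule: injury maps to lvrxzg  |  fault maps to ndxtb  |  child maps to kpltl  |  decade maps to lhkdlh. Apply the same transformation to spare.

The shift depends on letter class: consonant n→v is +8, but vowel i→l is +3. Two shifts are in play — +3 for a/e/i/o/u, +8 for every other letter.
On spare: s(cons)+8=a, p(cons)+8=x, a(vowel)+3=d, r(cons)+8=z, e(vowel)+3=h.

axdzh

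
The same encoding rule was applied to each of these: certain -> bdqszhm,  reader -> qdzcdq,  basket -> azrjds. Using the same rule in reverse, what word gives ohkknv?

It's a constant shift of +25 (ROT25).
Decoding ohkknv: o−25=p, h−25=i, k−25=l, k−25=l, n−25=o, v−25=w.

pillow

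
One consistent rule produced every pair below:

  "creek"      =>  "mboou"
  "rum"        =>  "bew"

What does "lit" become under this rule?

vsd

Compare letters: c→m is +10, r→b is +10, e→o is +10 — a constant shift. This is a Caesar cipher with shift 10.
Applying it to lit: l+10=v, i+10=s, t+10=d.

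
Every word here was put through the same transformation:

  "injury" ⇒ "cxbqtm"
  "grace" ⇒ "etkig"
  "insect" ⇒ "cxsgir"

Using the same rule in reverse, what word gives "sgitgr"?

Treating letters as 0–25, the rule is x ↦ 25x + 10 (mod 26).
Decoding sgitgr: s(18)→25·(18−10)≡18=s; g(6)→25·(6−10)≡4=e; i(8)→25·(8−10)≡2=c; t(19)→25·(19−10)≡17=r; g(6)→25·(6−10)≡4=e; r(17)→25·(17−10)≡19=t (all mod 26).

secret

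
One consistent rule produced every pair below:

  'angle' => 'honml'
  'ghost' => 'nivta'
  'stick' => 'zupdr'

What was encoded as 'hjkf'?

aide

Shifts by position in angle: pos 0: a→h (+7), pos 1: n→o (+1), pos 2: g→n (+7), pos 3: l→m (+1) — repeating every 2. A repeating key of period 2 is used — shifts +7, +1 over and over.
Decoding hjkf: h−7=a, j−1=i, k−7=d, f−1=e.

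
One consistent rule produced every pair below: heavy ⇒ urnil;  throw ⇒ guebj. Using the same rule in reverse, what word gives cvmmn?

This is a Caesar cipher with shift 13.
Undoing it on cvmmn: c−13=p, v−13=i, m−13=z, m−13=z, n−13=a.

pizza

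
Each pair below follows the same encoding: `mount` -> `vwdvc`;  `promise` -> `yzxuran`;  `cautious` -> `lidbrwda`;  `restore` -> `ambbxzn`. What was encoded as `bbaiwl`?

strand

Shifts by position in mount: pos 0: m→v (+9), pos 1: o→w (+8), pos 2: u→d (+9), pos 3: n→v (+8) — repeating every 2. The shifts repeat in a cycle of length 2: positions 0,1,… shift by +9, +8, then the pattern repeats.
Reversing it on bbaiwl: b−9=s, b−8=t, a−9=r, i−8=a, w−9=n, l−8=d.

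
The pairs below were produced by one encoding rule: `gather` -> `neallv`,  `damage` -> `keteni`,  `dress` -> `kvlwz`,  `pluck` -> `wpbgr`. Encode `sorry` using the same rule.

Shifts by position in gather: pos 0: g→n (+7), pos 1: a→e (+4), pos 2: t→a (+7), pos 3: h→l (+4) — repeating every 2. It's a Vigenère-style cipher with numeric key [7,4]: position i shifts by key[i mod 2].
Applying it to sorry: s+7=z, o+4=s, r+7=y, r+4=v, y+7=f.

zsyvf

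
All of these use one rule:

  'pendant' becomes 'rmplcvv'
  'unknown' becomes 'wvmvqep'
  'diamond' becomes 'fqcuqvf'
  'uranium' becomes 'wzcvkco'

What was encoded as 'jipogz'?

hanger

Shifts by position in pendant: pos 0: p→r (+2), pos 1: e→m (+8), pos 2: n→p (+2), pos 3: d→l (+8) — repeating every 2. It's a Vigenère-style cipher with numeric key [2,8]: position i shifts by key[i mod 2].
Undoing it on jipogz: j−2=h, i−8=a, p−2=n, o−8=g, g−2=e, z−8=r.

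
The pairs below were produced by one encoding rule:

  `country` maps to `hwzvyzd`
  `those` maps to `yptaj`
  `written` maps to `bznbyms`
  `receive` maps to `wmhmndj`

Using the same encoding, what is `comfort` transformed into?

hwrntzy

Shifts by position in country: pos 0: c→h (+5), pos 1: o→w (+8), pos 2: u→z (+5), pos 3: n→v (+8) — repeating every 2. It's a Vigenère-style cipher with numeric key [5,8]: position i shifts by key[i mod 2].
Applying it to comfort: c+5=h, o+8=w, m+5=r, f+8=n, o+5=t, r+8=z, t+5=y.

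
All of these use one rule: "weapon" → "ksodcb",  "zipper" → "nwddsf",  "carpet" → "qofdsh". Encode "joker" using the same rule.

This is a Caesar cipher with shift 14.
For joker: j+14=x, o+14=c, k+14=y, e+14=s, r+14=f.

xcysf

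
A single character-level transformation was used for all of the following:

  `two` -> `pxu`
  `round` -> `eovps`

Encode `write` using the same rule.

The output letters match the input read backwards, each shifted +1: two reversed is owt. Two steps: reverse the string, then apply a Caesar shift of +1.
Applying it to write: reverse → etirw; then shift: e+1=f, t+1=u, i+1=j, r+1=s, w+1=x.

fujsx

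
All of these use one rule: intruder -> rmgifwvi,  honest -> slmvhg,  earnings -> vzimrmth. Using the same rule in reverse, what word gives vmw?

This is the alphabet-reversal cipher (Atbash): a becomes z, b becomes y, etc.
Decoding vmw: v↔e, m↔n, w↔d.

end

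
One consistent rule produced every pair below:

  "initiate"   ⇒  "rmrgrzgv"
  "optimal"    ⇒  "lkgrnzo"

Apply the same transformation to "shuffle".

Each pair mirrors across the alphabet (i↔r, n↔m, i↔r): positions sum to 25. Letters are reflected about the middle of the alphabet (position → 25−position): Atbash.
On shuffle: s↔h, h↔s, u↔f, f↔u, f↔u, l↔o, e↔v.

hsfuuov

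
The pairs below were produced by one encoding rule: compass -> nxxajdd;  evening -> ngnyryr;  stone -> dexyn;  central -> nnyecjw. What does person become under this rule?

ancdxy

The shift depends on letter class: consonant c→n is +11, but vowel o→x is +9. Two shifts are in play — +9 for a/e/i/o/u, +11 for every other letter.
On person: p(cons)+11=a, e(vowel)+9=n, r(cons)+11=c, s(cons)+11=d, o(vowel)+9=x, n(cons)+11=y.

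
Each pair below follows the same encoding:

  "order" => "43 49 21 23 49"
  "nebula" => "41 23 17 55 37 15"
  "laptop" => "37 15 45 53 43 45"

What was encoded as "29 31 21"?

hid

The formula is n = 2×(alphabet index, a=1) + 13.
Reversing it on 29 31 21: 29→(29−13)÷2=8=h, 31→(31−13)÷2=9=i, 21→(21−13)÷2=4=d.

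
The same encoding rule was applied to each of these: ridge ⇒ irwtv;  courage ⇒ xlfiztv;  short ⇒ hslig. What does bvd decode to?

Each pair mirrors across the alphabet (r↔i, i↔r, d↔w): positions sum to 25. This is the alphabet-reversal cipher (Atbash): a becomes z, b becomes y, etc.
Reversing it on bvd: b↔y, v↔e, d↔w.

yew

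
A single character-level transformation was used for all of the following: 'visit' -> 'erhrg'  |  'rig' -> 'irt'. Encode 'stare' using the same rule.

Each pair mirrors across the alphabet (v↔e, i↔r, s↔h): positions sum to 25. Letters are reflected about the middle of the alphabet (position → 25−position): Atbash.
Applying it to stare: s↔h, t↔g, a↔z, r↔i, e↔v.

hgziv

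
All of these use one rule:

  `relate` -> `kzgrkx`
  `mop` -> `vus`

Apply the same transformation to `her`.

Two steps: reverse the string, then apply a Caesar shift of +6.
On her: reverse → reh; then shift: r+6=x, e+6=k, h+6=n.

xkn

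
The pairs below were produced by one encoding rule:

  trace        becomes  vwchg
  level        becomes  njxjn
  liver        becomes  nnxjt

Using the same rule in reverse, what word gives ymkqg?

The shifts repeat in a cycle of length 2: positions 0,1,… shift by +2, +5, then the pattern repeats.
Undoing it on ymkqg: y−2=w, m−5=h, k−2=i, q−5=l, g−2=e.

while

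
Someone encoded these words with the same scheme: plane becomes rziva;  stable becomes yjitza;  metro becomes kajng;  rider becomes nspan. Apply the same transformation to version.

fanysgv

p(15)→r(17) and l(11)→z(25) fit y≡11x+8 (mod 26); the inverse of 11 mod 26 is 19. Each letter's alphabet position (a=0..z=25) is mapped through 11·x+8 mod 26 — an affine cipher.
Applying it to version: v(21)→11·21+8≡5=f; e(4)→11·4+8≡0=a; r(17)→11·17+8≡13=n; s(18)→11·18+8≡24=y; i(8)→11·8+8≡18=s; o(14)→11·14+8≡6=g; n(13)→11·13+8≡21=v (all mod 26).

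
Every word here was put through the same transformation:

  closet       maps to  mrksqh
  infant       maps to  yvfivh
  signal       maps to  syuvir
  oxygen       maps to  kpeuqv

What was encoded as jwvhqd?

c(2)→m(12) and l(11)→r(17) fit y≡15x+8 (mod 26); the inverse of 15 mod 26 is 7. Treating letters as 0–25, the rule is x ↦ 15x + 8 (mod 26).
Decoding jwvhqd: j(9)→7·(9−8)≡7=h; w(22)→7·(22−8)≡20=u; v(21)→7·(21−8)≡13=n; h(7)→7·(7−8)≡19=t; q(16)→7·(16−8)≡4=e; d(3)→7·(3−8)≡17=r (all mod 26).

hunter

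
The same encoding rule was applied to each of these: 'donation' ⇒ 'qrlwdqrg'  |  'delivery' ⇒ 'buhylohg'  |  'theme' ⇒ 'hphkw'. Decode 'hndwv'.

stake

The output letters match the input read backwards, each shifted +3: donation reversed is noitanod. Two steps: reverse the string, then apply a Caesar shift of +3.
Undoing it on hndwv: shift back: h−3=e, n−3=k, d−3=a, w−3=t, v−3=s → ekats; then reverse → stake.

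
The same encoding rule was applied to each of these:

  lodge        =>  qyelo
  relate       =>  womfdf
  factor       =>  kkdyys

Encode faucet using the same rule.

kkvhou

Shifts by position in lodge: pos 0: l→q (+5), pos 1: o→y (+10), pos 2: d→e (+1), pos 3: g→l (+5), pos 4: e→o (+10) — repeating every 3. The shifts repeat in a cycle of length 3: positions 0,1,… shift by +5, +10, +1, then the pattern repeats.
Applying it to faucet: f+5=k, a+10=k, u+1=v, c+5=h, e+10=o, t+1=u.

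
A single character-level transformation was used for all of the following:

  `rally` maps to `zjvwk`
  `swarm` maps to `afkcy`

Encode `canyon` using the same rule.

In rally: r→z is +8, a→j is +9, l→v is +10, l→w is +11 — the shift increases by 1 each position. Letter i (0-indexed) is shifted by i+8, so successive shifts are 8, 9, 10, ….
On canyon: c+8=k, a+9=j, n+10=x, y+11=j, o+12=a, n+13=a.

kjxjaa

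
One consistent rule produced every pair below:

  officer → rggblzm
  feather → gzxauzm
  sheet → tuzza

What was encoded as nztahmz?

Treating letters as 0–25, the rule is x ↦ 7x + 23 (mod 26).
Reversing it on nztahmz: n(13)→15·(13−23)≡6=g; z(25)→15·(25−23)≡4=e; t(19)→15·(19−23)≡18=s; a(0)→15·(0−23)≡19=t; h(7)→15·(7−23)≡20=u; m(12)→15·(12−23)≡17=r; z(25)→15·(25−23)≡4=e (all mod 26).

gesture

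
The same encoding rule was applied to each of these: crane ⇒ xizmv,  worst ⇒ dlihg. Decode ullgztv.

footage

Letters are reflected about the middle of the alphabet (position → 25−position): Atbash.
Reversing it on ullgztv: u↔f, l↔o, l↔o, g↔t, z↔a, t↔g, v↔e.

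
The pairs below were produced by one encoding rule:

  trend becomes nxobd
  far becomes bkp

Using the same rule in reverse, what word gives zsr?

hip

The output letters match the input read backwards, each shifted +10: trend reversed is dnert. The word is reversed, then every letter is shifted forward by 10.
Reversing it on zsr: shift back: z−10=p, s−10=i, r−10=h → pih; then reverse → hip.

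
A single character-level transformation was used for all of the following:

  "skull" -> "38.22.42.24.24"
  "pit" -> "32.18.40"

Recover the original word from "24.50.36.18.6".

s(#19)→38 and k(#11)→22: differences scale by 2, so n = 2·pos + 0. The formula is n = 2×(alphabet index, a=1).
Reversing it on 24.50.36.18.6: 24→(24−0)÷2=12=l, 50→(50−0)÷2=25=y, 36→(36−0)÷2=18=r, 18→(18−0)÷2=9=i, 6→(6−0)÷2=3=c.

lyric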